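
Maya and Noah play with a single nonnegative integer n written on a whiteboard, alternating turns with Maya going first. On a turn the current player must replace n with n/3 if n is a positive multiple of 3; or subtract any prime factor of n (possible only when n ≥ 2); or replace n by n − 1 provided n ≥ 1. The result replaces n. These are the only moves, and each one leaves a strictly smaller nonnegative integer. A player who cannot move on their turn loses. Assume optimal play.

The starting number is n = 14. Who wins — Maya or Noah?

Noah wins.

Label each position W (a win for the player to move) or L (a loss). A position with no legal move is L; any other position is W exactly when some move reaches an L, and L when every move reaches a W.
n=0: no move → L
n=1: →0(L), so W
n=2: →0(L), so W
n=3: →0(L), so W
n=4: →2(W), 3(W) — all W, so L
n=5: →0(L), so W
n=6: →4(L), so W
n=7: →0(L), so W
n=8: →6(W), 7(W) — all W, so L
n=9: →8(L), so W
n=10: →8(L), so W
n=11: →0(L), so W
n=12: →4(L), so W
n=13: →0(L), so W
n=14: →7(W), 12(W), 13(W) — all W, so L
The starting position 14 is L: whatever Maya does, the opponent receives a W position.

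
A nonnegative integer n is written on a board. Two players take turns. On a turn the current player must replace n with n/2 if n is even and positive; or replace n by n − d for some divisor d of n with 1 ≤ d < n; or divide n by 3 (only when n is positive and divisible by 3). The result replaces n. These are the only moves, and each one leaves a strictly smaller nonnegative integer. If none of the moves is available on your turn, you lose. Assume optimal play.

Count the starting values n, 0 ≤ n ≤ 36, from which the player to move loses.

15

Compute win/loss labels from the base case upward. A position with no move is L. Any other position is W if it can reach an L in one move, else L.
n=0: no move → L
n=1: no move → L
n=2: →1(L), so W
n=3: →1(L), so W
n=4: →2(W), 3(W) — all W, so L
n=5: →4(L), so W
n=6: →4(L), so W
n=7: →6(W) only, which is W, so L
n=8: →4(L), so W
n=9: →3(W), 6(W), 8(W) — all W, so L
n=10: →9(L), so W
n=11: →10(W) only, which is W, so L
n=12: →4(L), so W
n=13: →12(W) only, which is W, so L
n=14: →7(L), so W
n=15: →5(W), 10(W), 12(W), 14(W) — all W, so L
n=16: →15(L), so W
n=17: →16(W) only, which is W, so L
n=18: →9(L), so W
n=19: →18(W) only, which is W, so L
n=20: →15(L), so W
n=21: →7(L), so W
n=22: →11(L), so W
n=23: →22(W) only, which is W, so L
n=24: →23(L), so W
n=25: →20(W), 24(W) — all W, so L
n=26: →13(L), so W
n=27: →9(L), so W
n=28: →14(W), 21(W), 24(W), 26(W), 27(W) — all W, so L
n=29: →28(L), so W
n=30: →15(L), so W
n=31: →30(W) only, which is W, so L
n=32: →28(L), so W
n=33: →11(L), so W
n=34: →17(L), so W
n=35: →28(L), so W
n=36: →12(W), 18(W), 24(W), 27(W), 30(W), 32(W), 33(W), 34(W), 35(W) — all W, so L
L entries with 0 ≤ n ≤ 36: n = 0, 1, 4, 7, 9, 11, 13, 15, 17, 19, 23, 25, 28, 31, 36; that makes 15.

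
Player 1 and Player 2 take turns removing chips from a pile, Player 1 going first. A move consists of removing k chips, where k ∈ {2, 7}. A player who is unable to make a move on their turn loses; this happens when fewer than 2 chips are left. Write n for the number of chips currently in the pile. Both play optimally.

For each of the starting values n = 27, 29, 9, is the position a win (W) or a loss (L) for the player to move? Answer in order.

27: L, 29: W, 9: L

Classify positions by backward induction: terminal positions (no move available) are L. From any other position, the mover wins iff some move reaches an L.
n=0: no move → L
n=1: no move → L
n=2: can move to 0, which is L ⇒ W
n=3: can move to 1, which is L ⇒ W
n=4: the only move is to 2(W), a W ⇒ L
n=5: the only move is to 3(W), a W ⇒ L
n=6: can move to 4, which is L ⇒ W
n=7: can move to 5, which is L ⇒ W
n=8: can move to 1, which is L ⇒ W
n=9: moves to 7(W), 2(W); every one is W ⇒ L
n=10: moves to 8(W), 3(W); every one is W ⇒ L
n=11: can move to 9, which is L ⇒ W
n=12: can move to 10, which is L ⇒ W
n=13: moves to 11(W), 6(W); every one is W ⇒ L
n=14: moves to 12(W), 7(W); every one is W ⇒ L
n=15: can move to 13, which is L ⇒ W
n=16: can move to 14, which is L ⇒ W
n=17: can move to 10, which is L ⇒ W
n=18: moves to 16(W), 11(W); every one is W ⇒ L
n=19: moves to 17(W), 12(W); every one is W ⇒ L
n=20: can move to 18, which is L ⇒ W
n=21: can move to 19, which is L ⇒ W
n=22: moves to 20(W), 15(W); every one is W ⇒ L
n=23: moves to 21(W), 16(W); every one is W ⇒ L
n=24: can move to 22, which is L ⇒ W
n=25: can move to 23, which is L ⇒ W
n=26: can move to 19, which is L ⇒ W
n=27: moves to 25(W), 20(W); every one is W ⇒ L
n=28: moves to 26(W), 21(W); every one is W ⇒ L
n=29: can move to 27, which is L ⇒ W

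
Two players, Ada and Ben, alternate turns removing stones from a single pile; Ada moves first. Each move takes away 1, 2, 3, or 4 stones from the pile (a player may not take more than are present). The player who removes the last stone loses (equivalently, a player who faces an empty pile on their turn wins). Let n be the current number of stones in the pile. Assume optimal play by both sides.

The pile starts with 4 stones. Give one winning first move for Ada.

Remove 3, leaving 1.

Compute win/loss labels from the base case upward. A position with no move is W. Any other position is W if it can reach an L in one move, else L.
n=0: no move; the opponent has just taken the last stone and therefore loses → W
n=1: the only move is to 0(W), a W ⇒ L
n=2: can move to 1, which is L ⇒ W
n=3: can move to 1, which is L ⇒ W
n=4: can move to 1, which is L ⇒ W
From 4, the L positions reachable in one move are: 1.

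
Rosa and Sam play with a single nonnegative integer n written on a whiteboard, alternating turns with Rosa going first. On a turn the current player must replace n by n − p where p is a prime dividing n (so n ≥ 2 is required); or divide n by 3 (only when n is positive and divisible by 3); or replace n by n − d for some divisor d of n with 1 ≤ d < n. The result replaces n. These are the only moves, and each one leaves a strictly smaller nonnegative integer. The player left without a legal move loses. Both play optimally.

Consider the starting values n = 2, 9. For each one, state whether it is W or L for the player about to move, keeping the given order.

Label each position W (a win for the player to move) or L (a loss). A position with no legal move is L; any other position is W exactly when some move reaches an L, and L when every move reaches a W.
n=0: no move → L
n=1: no move → L
n=2: W (go to 0, an L position)
n=3: W (go to 0, an L position)
n=4: L (options 2(W), 3(W) are all W)
n=5: W (go to 0, an L position)
n=6: W (go to 4, an L position)
n=7: W (go to 0, an L position)
n=8: W (go to 4, an L position)
n=9: L (options 3(W), 6(W), 8(W) are all W)

2: W, 9: L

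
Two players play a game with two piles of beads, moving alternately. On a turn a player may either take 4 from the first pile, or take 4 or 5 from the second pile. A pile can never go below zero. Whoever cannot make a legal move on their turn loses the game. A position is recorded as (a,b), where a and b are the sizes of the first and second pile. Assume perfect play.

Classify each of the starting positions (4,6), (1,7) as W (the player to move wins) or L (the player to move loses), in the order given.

Work bottom-up. With no move the player to move loses. Otherwise the position is W if at least one move leads to an L position for the opponent, and L if every move leads to a W.
No move ever increases a pile, so every position that can arise here has a ≤ 4 and b ≤ 7; it is enough to label the cells with 0 ≤ a ≤ 4 and 0 ≤ b ≤ 7.
Every move lowers a or b (never raises either), so fill the grid row by row in increasing a, and left to right within a row: each cell's successors are then already labelled.
      b=0  b=1  b=2  b=3  b=4  b=5  b=6  b=7
a=0:    L    L    L    L    W    W    W    W
a=1:    L    L    L    L    W    W    W    W
a=2:    L    L    L    L    W    W    W    W
a=3:    L    L    L    L    W    W    W    W
a=4:    W    W    W    W    L    L    L    L
Cells with no legal move (terminal, hence L): (0,0), (0,1), (0,2), (0,3), (1,0), (1,1), (1,2), (1,3), (2,0), (2,1), (2,2), (2,3), (3,0), (3,1), (3,2), (3,3).
The remaining L cells, each justified by listing all of its moves:
(4,4): moves to (0,4)(W), (4,0)(W); every one is W ⇒ L
(4,5): moves to (0,5)(W), (4,1)(W), (4,0)(W); every one is W ⇒ L
(4,6): moves to (0,6)(W), (4,2)(W), (4,1)(W); every one is W ⇒ L
(4,7): moves to (0,7)(W), (4,3)(W), (4,2)(W); every one is W ⇒ L
Every other cell has at least one move into one of the L cells above, so it is W.
(4,6): one of the L cells justified above, so L
(1,7): the move to (1,3) reaches an L cell, so W

(4,6): L, (1,7): W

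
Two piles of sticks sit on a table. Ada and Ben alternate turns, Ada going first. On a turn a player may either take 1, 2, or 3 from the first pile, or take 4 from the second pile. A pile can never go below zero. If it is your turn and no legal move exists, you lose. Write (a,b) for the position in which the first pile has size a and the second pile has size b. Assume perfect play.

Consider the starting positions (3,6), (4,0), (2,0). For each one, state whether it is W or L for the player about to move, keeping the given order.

Build the W/L table. Terminal = L. A non-terminal position is W if it has a move to some L; otherwise it is L.
No move ever increases a pile, so every position that can arise here has a ≤ 4 and b ≤ 6; it is enough to label the cells with 0 ≤ a ≤ 4 and 0 ≤ b ≤ 6.
Every move lowers a or b (never raises either), so fill the grid row by row in increasing a, and left to right within a row: each cell's successors are then already labelled.
      b=0  b=1  b=2  b=3  b=4  b=5  b=6
a=0:    L    L    L    L    W    W    W
a=1:    W    W    W    W    L    L    L
a=2:    W    W    W    W    W    W    W
a=3:    W    W    W    W    W    W    W
a=4:    L    L    L    L    W    W    W
Cells with no legal move (terminal, hence L): (0,0), (0,1), (0,2), (0,3).
The remaining L cells, each justified by listing all of its moves:
(1,4): only reaches (0,4)(W), (1,0)(W), all W → L
(1,5): only reaches (0,5)(W), (1,1)(W), all W → L
(1,6): only reaches (0,6)(W), (1,2)(W), all W → L
(4,0): only reaches (3,0)(W), (2,0)(W), (1,0)(W), all W → L
(4,1): only reaches (3,1)(W), (2,1)(W), (1,1)(W), all W → L
(4,2): only reaches (3,2)(W), (2,2)(W), (1,2)(W), all W → L
(4,3): only reaches (3,3)(W), (2,3)(W), (1,3)(W), all W → L
Every other cell has at least one move into one of the L cells above, so it is W.
(3,6): the move to (1,6) reaches an L cell, so W
(4,0): one of the L cells justified above, so L
(2,0): the move to (0,0) reaches an L cell, so W

(3,6): W, (4,0): L, (2,0): W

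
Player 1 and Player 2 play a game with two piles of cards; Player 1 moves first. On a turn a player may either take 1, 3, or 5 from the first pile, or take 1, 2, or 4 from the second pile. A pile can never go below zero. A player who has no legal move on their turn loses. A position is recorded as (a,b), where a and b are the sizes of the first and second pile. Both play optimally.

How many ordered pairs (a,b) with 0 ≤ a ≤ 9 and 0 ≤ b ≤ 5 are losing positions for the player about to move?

20

Positions with no move are L. A position that does have a move is losing for the player to move precisely when every available move leads to a winning position for the opponent. Fill in the labels:
Every move lowers a or b (never raises either), so fill the grid row by row in increasing a, and left to right within a row: each cell's successors are then already labelled.
      b=0  b=1  b=2  b=3  b=4  b=5
a=0:    L    W    W    L    W    W
a=1:    W    L    W    W    L    W
a=2:    L    W    W    L    W    W
a=3:    W    L    W    W    L    W
a=4:    L    W    W    L    W    W
a=5:    W    L    W    W    L    W
a=6:    L    W    W    L    W    W
a=7:    W    L    W    W    L    W
a=8:    L    W    W    L    W    W
a=9:    W    L    W    W    L    W
Cells with no legal move (terminal, hence L): (0,0).
The remaining L cells, each justified by listing all of its moves:
(0,3): →(0,2)(W), (0,1)(W) — all W, so L
(1,1): →(0,1)(W), (1,0)(W) — all W, so L
(1,4): →(0,4)(W), (1,3)(W), (1,2)(W), (1,0)(W) — all W, so L
(2,0): →(1,0)(W) only, which is W, so L
(2,3): →(1,3)(W), (2,2)(W), (2,1)(W) — all W, so L
(3,1): →(2,1)(W), (0,1)(W), (3,0)(W) — all W, so L
(3,4): →(2,4)(W), (0,4)(W), (3,3)(W), (3,2)(W), (3,0)(W) — all W, so L
(4,0): →(3,0)(W), (1,0)(W) — all W, so L
(4,3): →(3,3)(W), (1,3)(W), (4,2)(W), (4,1)(W) — all W, so L
(5,1): →(4,1)(W), (2,1)(W), (0,1)(W), (5,0)(W) — all W, so L
(5,4): →(4,4)(W), (2,4)(W), (0,4)(W), (5,3)(W), (5,2)(W), (5,0)(W) — all W, so L
(6,0): →(5,0)(W), (3,0)(W), (1,0)(W) — all W, so L
(6,3): →(5,3)(W), (3,3)(W), (1,3)(W), (6,2)(W), (6,1)(W) — all W, so L
(7,1): →(6,1)(W), (4,1)(W), (2,1)(W), (7,0)(W) — all W, so L
(7,4): →(6,4)(W), (4,4)(W), (2,4)(W), (7,3)(W), (7,2)(W), (7,0)(W) — all W, so L
(8,0): →(7,0)(W), (5,0)(W), (3,0)(W) — all W, so L
(8,3): →(7,3)(W), (5,3)(W), (3,3)(W), (8,2)(W), (8,1)(W) — all W, so L
(9,1): →(8,1)(W), (6,1)(W), (4,1)(W), (9,0)(W) — all W, so L
(9,4): →(8,4)(W), (6,4)(W), (4,4)(W), (9,3)(W), (9,2)(W), (9,0)(W) — all W, so L
Every other cell has at least one move into one of the L cells above, so it is W.
L cells per row: a=0: 2, a=1: 2, a=2: 2, a=3: 2, a=4: 2, a=5: 2, a=6: 2, a=7: 2, a=8: 2, a=9: 2; total 20.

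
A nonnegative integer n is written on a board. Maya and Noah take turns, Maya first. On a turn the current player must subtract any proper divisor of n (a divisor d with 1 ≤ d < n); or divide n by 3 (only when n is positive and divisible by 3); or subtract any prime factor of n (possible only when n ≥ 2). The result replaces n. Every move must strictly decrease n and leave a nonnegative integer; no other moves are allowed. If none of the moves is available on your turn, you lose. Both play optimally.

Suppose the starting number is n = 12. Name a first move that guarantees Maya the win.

Move to 4.

Work bottom-up. With no move the player to move loses. Otherwise the position is W if at least one move leads to an L position for the opponent, and L if every move leads to a W.
n=0: no move → L
n=1: no move → L
n=2: W (go to 0, an L position)
n=3: W (go to 0, an L position)
n=4: L (options 2(W), 3(W) are all W)
n=5: W (go to 0, an L position)
n=6: W (go to 4, an L position)
n=7: W (go to 0, an L position)
n=8: W (go to 4, an L position)
n=9: L (options 3(W), 6(W), 8(W) are all W)
n=10: W (go to 9, an L position)
n=11: W (go to 0, an L position)
n=12: W (go to 4, an L position)
From 12, the L positions reachable in one move are: 4, 9. Any move reaching one of these is winning.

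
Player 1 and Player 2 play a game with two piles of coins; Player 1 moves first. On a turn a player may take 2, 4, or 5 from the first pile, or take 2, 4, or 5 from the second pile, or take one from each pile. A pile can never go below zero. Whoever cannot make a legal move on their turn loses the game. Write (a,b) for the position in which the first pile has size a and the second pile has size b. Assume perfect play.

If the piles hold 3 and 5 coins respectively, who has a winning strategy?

Build the W/L table. Terminal = L. A non-terminal position is W if it has a move to some L; otherwise it is L.
No move ever increases a pile, so every position that can arise here has a ≤ 3 and b ≤ 5; it is enough to label the cells with 0 ≤ a ≤ 3 and 0 ≤ b ≤ 5.
Every move lowers a or b (never raises either), so fill the grid row by row in increasing a, and left to right within a row: each cell's successors are then already labelled.
      b=0  b=1  b=2  b=3  b=4  b=5
a=0:    L    L    W    W    W    W
a=1:    L    W    W    L    W    W
a=2:    W    W    L    L    W    W
a=3:    W    L    L    W    W    W
Cells with no legal move (terminal, hence L): (0,0), (0,1), (1,0).
The remaining L cells, each justified by listing all of its moves:
(1,3): L (options (1,1)(W), (0,2)(W) are all W)
(2,2): L (options (0,2)(W), (2,0)(W), (1,1)(W) are all W)
(2,3): L (options (0,3)(W), (2,1)(W), (1,2)(W) are all W)
(3,1): L (options (1,1)(W), (2,0)(W) are all W)
(3,2): L (options (1,2)(W), (3,0)(W), (2,1)(W) are all W)
Every other cell has at least one move into one of the L cells above, so it is W.
From (3,5) Player 1 can move to (3,1), reaching an L position.

Player 1 wins.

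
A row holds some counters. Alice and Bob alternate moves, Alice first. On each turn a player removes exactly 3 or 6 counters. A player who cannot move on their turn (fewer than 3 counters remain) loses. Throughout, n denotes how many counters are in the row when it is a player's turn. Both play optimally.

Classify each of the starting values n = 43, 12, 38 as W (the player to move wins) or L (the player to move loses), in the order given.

43: W, 12: W, 38: L

Positions with no move are L. A position that does have a move is losing for the player to move precisely when every available move leads to a winning position for the opponent. Fill in the labels:
n=0: no move → L
n=1: no move → L
n=2: no move → L
n=3: →0(L), so W
n=4: →1(L), so W
n=5: →2(L), so W
n=6: →0(L), so W
n=7: →1(L), so W
n=8: →2(L), so W
n=9: →6(W), 3(W) — all W, so L
n=10: →7(W), 4(W) — all W, so L
n=11: →8(W), 5(W) — all W, so L
n=12: →9(L), so W
n=13: →10(L), so W
n=14: →11(L), so W
n=15: →9(L), so W
n=16: →10(L), so W
n=17: →11(L), so W
n=18: →15(W), 12(W) — all W, so L
n=19: →16(W), 13(W) — all W, so L
n=20: →17(W), 14(W) — all W, so L
n=21: →18(L), so W
n=22: →19(L), so W
n=23: →20(L), so W
n=24: →18(L), so W
n=25: →19(L), so W
n=26: →20(L), so W
n=27: →24(W), 21(W) — all W, so L
n=28: →25(W), 22(W) — all W, so L
n=29: →26(W), 23(W) — all W, so L
n=30: →27(L), so W
n=31: →28(L), so W
n=32: →29(L), so W
n=33: →27(L), so W
n=34: →28(L), so W
n=35: →29(L), so W
n=36: →33(W), 30(W) — all W, so L
n=37: →34(W), 31(W) — all W, so L
n=38: →35(W), 32(W) — all W, so L
n=39: →36(L), so W
n=40: →37(L), so W
n=41: →38(L), so W
n=42: →36(L), so W
n=43: →37(L), so W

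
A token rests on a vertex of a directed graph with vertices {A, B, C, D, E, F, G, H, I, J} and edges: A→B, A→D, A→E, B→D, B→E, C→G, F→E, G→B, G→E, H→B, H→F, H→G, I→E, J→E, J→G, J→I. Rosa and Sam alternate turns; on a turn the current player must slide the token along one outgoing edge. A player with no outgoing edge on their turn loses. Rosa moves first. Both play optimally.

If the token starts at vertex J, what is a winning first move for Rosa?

Move to E.

Compute win/loss labels from the base case upward. A position with no move is L. Any other position is W if it can reach an L in one move, else L.
Every edge goes from a vertex to one that appears earlier in the order E, D, B, A, F, I, G, H, J, C, so processing vertices in that order labels each vertex after all of its successors.
E: no outgoing edge → L
D: no outgoing edge → L
B: →D(L), so W
A: →D(L), so W
F: →E(L), so W
I: →E(L), so W
G: →E(L), so W
H: →G(W), F(W), B(W) — all W, so L
J: →E(L), so W
C: →G(W) only, which is W, so L
From J, the L positions reachable in one move are: E.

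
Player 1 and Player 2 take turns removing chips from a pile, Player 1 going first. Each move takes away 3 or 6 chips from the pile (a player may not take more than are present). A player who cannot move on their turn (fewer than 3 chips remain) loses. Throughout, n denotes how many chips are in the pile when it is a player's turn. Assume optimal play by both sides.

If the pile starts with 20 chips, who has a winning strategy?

Compute win/loss labels from the base case upward. A position with no move is L. Any other position is W if it can reach an L in one move, else L.
n=0: no move → L
n=1: no move → L
n=2: no move → L
n=3: can move to 0, which is L ⇒ W
n=4: can move to 1, which is L ⇒ W
n=5: can move to 2, which is L ⇒ W
n=6: can move to 0, which is L ⇒ W
n=7: can move to 1, which is L ⇒ W
n=8: can move to 2, which is L ⇒ W
n=9: moves to 6(W), 3(W); every one is W ⇒ L
n=10: moves to 7(W), 4(W); every one is W ⇒ L
n=11: moves to 8(W), 5(W); every one is W ⇒ L
n=12: can move to 9, which is L ⇒ W
n=13: can move to 10, which is L ⇒ W
n=14: can move to 11, which is L ⇒ W
n=15: can move to 9, which is L ⇒ W
n=16: can move to 10, which is L ⇒ W
n=17: can move to 11, which is L ⇒ W
n=18: moves to 15(W), 12(W); every one is W ⇒ L
n=19: moves to 16(W), 13(W); every one is W ⇒ L
n=20: moves to 17(W), 14(W); every one is W ⇒ L
Every move from 20 reaches a W position, so the mover loses.

Player 2 wins.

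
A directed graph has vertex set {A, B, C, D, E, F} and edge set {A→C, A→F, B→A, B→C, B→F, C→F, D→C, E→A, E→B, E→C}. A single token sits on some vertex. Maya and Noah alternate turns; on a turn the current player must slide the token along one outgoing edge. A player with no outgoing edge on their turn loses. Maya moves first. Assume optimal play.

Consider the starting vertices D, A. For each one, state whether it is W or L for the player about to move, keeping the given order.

D: L, A: W

Work bottom-up. With no move the player to move loses. Otherwise the position is W if at least one move leads to an L position for the opponent, and L if every move leads to a W.
Every edge goes from a vertex to one that appears earlier in the order F, C, A, B, E, D, so processing vertices in that order labels each vertex after all of its successors.
F: no outgoing edge → L
C: reaches L-position F → W
A: reaches L-position F → W
B: reaches L-position F → W
E: only reaches B(W), A(W), C(W), all W → L
D: only reaches C(W), which is W → L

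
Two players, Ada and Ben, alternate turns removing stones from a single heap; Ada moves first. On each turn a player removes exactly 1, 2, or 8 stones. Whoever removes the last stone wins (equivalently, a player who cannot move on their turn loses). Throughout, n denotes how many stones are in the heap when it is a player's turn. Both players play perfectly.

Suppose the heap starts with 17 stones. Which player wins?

Build the W/L table. Terminal = L. A non-terminal position is W if it has a move to some L; otherwise it is L.
n=0: no move → L
n=1: can move to 0, which is L ⇒ W
n=2: can move to 0, which is L ⇒ W
n=3: moves to 2(W), 1(W); every one is W ⇒ L
n=4: can move to 3, which is L ⇒ W
n=5: can move to 3, which is L ⇒ W
n=6: moves to 5(W), 4(W); every one is W ⇒ L
n=7: can move to 6, which is L ⇒ W
n=8: can move to 6, which is L ⇒ W
n=9: moves to 8(W), 7(W), 1(W); every one is W ⇒ L
n=10: can move to 9, which is L ⇒ W
n=11: can move to 9, which is L ⇒ W
n=12: moves to 11(W), 10(W), 4(W); every one is W ⇒ L
n=13: can move to 12, which is L ⇒ W
n=14: can move to 12, which is L ⇒ W
n=15: moves to 14(W), 13(W), 7(W); every one is W ⇒ L
n=16: can move to 15, which is L ⇒ W
n=17: can move to 15, which is L ⇒ W
From 17 Ada can remove 2, leaving 15, reaching an L position.

Ada wins.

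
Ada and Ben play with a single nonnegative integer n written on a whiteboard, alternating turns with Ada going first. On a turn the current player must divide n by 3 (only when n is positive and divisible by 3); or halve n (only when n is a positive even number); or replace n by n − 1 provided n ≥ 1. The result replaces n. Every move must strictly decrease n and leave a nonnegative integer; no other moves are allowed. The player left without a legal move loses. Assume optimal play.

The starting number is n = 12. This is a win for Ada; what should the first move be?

Label each position W (a win for the player to move) or L (a loss). A position with no legal move is L; any other position is W exactly when some move reaches an L, and L when every move reaches a W.
n=0: no move → L
n=1: →0(L), so W
n=2: →1(W) only, which is W, so L
n=3: →2(L), so W
n=4: →2(L), so W
n=5: →4(W) only, which is W, so L
n=6: →2(L), so W
n=7: →6(W) only, which is W, so L
n=8: →7(L), so W
n=9: →3(W), 8(W) — all W, so L
n=10: →5(L), so W
n=11: →10(W) only, which is W, so L
n=12: →11(L), so W
From 12, the L positions reachable in one move are: 11.

Move to 11.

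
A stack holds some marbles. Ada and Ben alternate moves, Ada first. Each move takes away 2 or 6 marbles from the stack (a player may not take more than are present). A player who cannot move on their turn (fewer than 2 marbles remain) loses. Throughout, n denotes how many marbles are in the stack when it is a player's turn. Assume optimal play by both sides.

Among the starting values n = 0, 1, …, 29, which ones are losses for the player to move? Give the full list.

0, 1, 4, 5, 8, 9, 12, 13, 16, 17, 20, 21, 24, 25, 28, 29

Classify positions by backward induction: terminal positions (no move available) are L. From any other position, the mover wins iff some move reaches an L.
n=0: no move → L
n=1: no move → L
n=2: →0(L), so W
n=3: →1(L), so W
n=4: →2(W) only, which is W, so L
n=5: →3(W) only, which is W, so L
n=6: →4(L), so W
n=7: →5(L), so W
n=8: →6(W), 2(W) — all W, so L
n=9: →7(W), 3(W) — all W, so L
n=10: →8(L), so W
n=11: →9(L), so W
n=12: →10(W), 6(W) — all W, so L
n=13: →11(W), 7(W) — all W, so L
n=14: →12(L), so W
n=15: →13(L), so W
n=16: →14(W), 10(W) — all W, so L
n=17: →15(W), 11(W) — all W, so L
n=18: →16(L), so W
n=19: →17(L), so W
n=20: →18(W), 14(W) — all W, so L
n=21: →19(W), 15(W) — all W, so L
n=22: →20(L), so W
n=23: →21(L), so W
n=24: →22(W), 18(W) — all W, so L
n=25: →23(W), 19(W) — all W, so L
n=26: →24(L), so W
n=27: →25(L), so W
n=28: →26(W), 22(W) — all W, so L
n=29: →27(W), 23(W) — all W, so L
The losing starting values of n are exactly the entries labelled L in this table (16 of them).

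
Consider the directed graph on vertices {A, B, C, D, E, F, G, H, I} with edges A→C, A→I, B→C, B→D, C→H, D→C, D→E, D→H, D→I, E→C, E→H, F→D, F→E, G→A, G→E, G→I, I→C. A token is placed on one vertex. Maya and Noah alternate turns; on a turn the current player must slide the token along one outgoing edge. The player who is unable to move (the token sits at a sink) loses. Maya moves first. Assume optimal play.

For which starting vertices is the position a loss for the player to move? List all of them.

B, F, H, I

Compute win/loss labels from the base case upward. A position with no move is L. Any other position is W if it can reach an L in one move, else L.
Every edge goes from a vertex to one that appears earlier in the order H, C, E, I, D, B, F, A, G, so processing vertices in that order labels each vertex after all of its successors.
H: no outgoing edge → L
C: W (go to H, an L position)
E: W (go to H, an L position)
I: L (sole option C(W) is W)
D: W (go to I, an L position)
B: L (options D(W), C(W) are all W)
F: L (options D(W), E(W) are all W)
A: W (go to I, an L position)
G: W (go to I, an L position)
Reading off the rows marked L gives the requested list; there are 4 such vertices.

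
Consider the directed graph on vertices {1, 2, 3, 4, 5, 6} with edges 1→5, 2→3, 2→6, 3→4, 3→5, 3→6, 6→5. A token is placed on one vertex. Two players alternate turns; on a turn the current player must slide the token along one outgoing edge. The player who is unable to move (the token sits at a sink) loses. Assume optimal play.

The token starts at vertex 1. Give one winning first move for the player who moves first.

Label each position W (a win for the player to move) or L (a loss). A position with no legal move is L; any other position is W exactly when some move reaches an L, and L when every move reaches a W.
Every edge goes from a vertex to one that appears earlier in the order 4, 5, 6, 3, 2, 1, so processing vertices in that order labels each vertex after all of its successors.
4: no outgoing edge → L
5: no outgoing edge → L
6: reaches L-position 5 → W
3: reaches L-position 5 → W
2: only reaches 3(W), 6(W), all W → L
1: reaches L-position 5 → W
From 1, the L positions reachable in one move are: 5.

Move to 5.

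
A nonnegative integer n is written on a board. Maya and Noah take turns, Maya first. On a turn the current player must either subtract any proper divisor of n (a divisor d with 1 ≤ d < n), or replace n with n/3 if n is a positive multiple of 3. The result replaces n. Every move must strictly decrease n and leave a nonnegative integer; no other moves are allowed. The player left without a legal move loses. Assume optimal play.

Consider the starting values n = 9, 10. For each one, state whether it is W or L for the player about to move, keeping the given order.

9: L, 10: W

Label each position W (a win for the player to move) or L (a loss). A position with no legal move is L; any other position is W exactly when some move reaches an L, and L when every move reaches a W.
n=0: no move → L
n=1: no move → L
n=2: →1(L), so W
n=3: →1(L), so W
n=4: →2(W), 3(W) — all W, so L
n=5: →4(L), so W
n=6: →4(L), so W
n=7: →6(W) only, which is W, so L
n=8: →4(L), so W
n=9: →3(W), 6(W), 8(W) — all W, so L
n=10: →9(L), so W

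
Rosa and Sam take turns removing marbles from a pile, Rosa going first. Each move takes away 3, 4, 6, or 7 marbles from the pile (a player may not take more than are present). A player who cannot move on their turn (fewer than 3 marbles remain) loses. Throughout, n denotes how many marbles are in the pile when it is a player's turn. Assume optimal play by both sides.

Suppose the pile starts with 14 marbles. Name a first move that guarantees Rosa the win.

Remove 3, leaving 11.

Work bottom-up. With no move the player to move loses. Otherwise the position is W if at least one move leads to an L position for the opponent, and L if every move leads to a W.
n=0: no move → L
n=1: no move → L
n=2: no move → L
n=3: reaches L-position 0 → W
n=4: reaches L-position 1 → W
n=5: reaches L-position 2 → W
n=6: reaches L-position 2 → W
n=7: reaches L-position 1 → W
n=8: reaches L-position 2 → W
n=9: reaches L-position 2 → W
n=10: only reaches 7(W), 6(W), 4(W), 3(W), all W → L
n=11: only reaches 8(W), 7(W), 5(W), 4(W), all W → L
n=12: only reaches 9(W), 8(W), 6(W), 5(W), all W → L
n=13: reaches L-position 10 → W
n=14: reaches L-position 11 → W
From 14, the L positions reachable in one move are: 11, 10. Any move reaching one of these is winning.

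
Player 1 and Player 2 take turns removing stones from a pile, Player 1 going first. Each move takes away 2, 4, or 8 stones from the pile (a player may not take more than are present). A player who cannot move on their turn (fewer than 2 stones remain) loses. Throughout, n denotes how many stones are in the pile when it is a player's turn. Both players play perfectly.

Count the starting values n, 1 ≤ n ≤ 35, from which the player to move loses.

11

Positions with no move are L. A position that does have a move is losing for the player to move precisely when every available move leads to a winning position for the opponent. Fill in the labels:
n=0: no move → L
n=1: no move → L
n=2: W (go to 0, an L position)
n=3: W (go to 1, an L position)
n=4: W (go to 0, an L position)
n=5: W (go to 1, an L position)
n=6: L (options 4(W), 2(W) are all W)
n=7: L (options 5(W), 3(W) are all W)
n=8: W (go to 6, an L position)
n=9: W (go to 7, an L position)
n=10: W (go to 6, an L position)
n=11: W (go to 7, an L position)
n=12: L (options 10(W), 8(W), 4(W) are all W)
n=13: L (options 11(W), 9(W), 5(W) are all W)
n=14: W (go to 12, an L position)
n=15: W (go to 13, an L position)
n=16: W (go to 12, an L position)
n=17: W (go to 13, an L position)
n=18: L (options 16(W), 14(W), 10(W) are all W)
n=19: L (options 17(W), 15(W), 11(W) are all W)
n=20: W (go to 18, an L position)
n=21: W (go to 19, an L position)
n=22: W (go to 18, an L position)
n=23: W (go to 19, an L position)
n=24: L (options 22(W), 20(W), 16(W) are all W)
n=25: L (options 23(W), 21(W), 17(W) are all W)
n=26: W (go to 24, an L position)
n=27: W (go to 25, an L position)
n=28: W (go to 24, an L position)
n=29: W (go to 25, an L position)
n=30: L (options 28(W), 26(W), 22(W) are all W)
n=31: L (options 29(W), 27(W), 23(W) are all W)
n=32: W (go to 30, an L position)
n=33: W (go to 31, an L position)
n=34: W (go to 30, an L position)
n=35: W (go to 31, an L position)
L entries with 1 ≤ n ≤ 35 (n=0 is outside the asked range and is not counted): n = 1, 6, 7, 12, 13, 18, 19, 24, 25, 30, 31; that makes 11.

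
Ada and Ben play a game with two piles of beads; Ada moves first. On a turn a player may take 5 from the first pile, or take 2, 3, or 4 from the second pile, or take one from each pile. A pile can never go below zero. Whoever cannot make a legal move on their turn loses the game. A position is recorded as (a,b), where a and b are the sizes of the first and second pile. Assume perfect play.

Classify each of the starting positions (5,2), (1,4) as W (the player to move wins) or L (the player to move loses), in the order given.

Classify positions by backward induction: terminal positions (no move available) are L. From any other position, the mover wins iff some move reaches an L.
No move ever increases a pile, so every position that can arise here has a ≤ 5 and b ≤ 4; it is enough to label the cells with 0 ≤ a ≤ 5 and 0 ≤ b ≤ 4.
Every move lowers a or b (never raises either), so fill the grid row by row in increasing a, and left to right within a row: each cell's successors are then already labelled.
      b=0  b=1  b=2  b=3  b=4
a=0:    L    L    W    W    W
a=1:    L    W    W    W    W
a=2:    L    W    W    W    W
a=3:    L    W    W    W    W
a=4:    L    W    W    W    W
a=5:    W    W    L    L    W
Cells with no legal move (terminal, hence L): (0,0), (0,1), (1,0), (2,0), (3,0), (4,0).
The remaining L cells, each justified by listing all of its moves:
(5,2): moves to (0,2)(W), (5,0)(W), (4,1)(W); every one is W ⇒ L
(5,3): moves to (0,3)(W), (5,1)(W), (5,0)(W), (4,2)(W); every one is W ⇒ L
Every other cell has at least one move into one of the L cells above, so it is W.
(5,2): one of the L cells justified above, so L
(1,4): the move to (1,0) reaches an L cell, so W

(5,2): L, (1,4): W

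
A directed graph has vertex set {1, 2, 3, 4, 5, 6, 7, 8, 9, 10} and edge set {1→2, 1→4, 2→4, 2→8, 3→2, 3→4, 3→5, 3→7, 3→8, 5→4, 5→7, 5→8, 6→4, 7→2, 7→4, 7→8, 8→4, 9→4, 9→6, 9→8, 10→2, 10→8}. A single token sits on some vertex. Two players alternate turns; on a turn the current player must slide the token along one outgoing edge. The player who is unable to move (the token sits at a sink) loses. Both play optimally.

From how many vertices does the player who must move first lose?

Compute win/loss labels from the base case upward. A position with no move is L. Any other position is W if it can reach an L in one move, else L.
Every edge goes from a vertex to one that appears earlier in the order 4, 8, 2, 6, 7, 9, 5, 1, 10, 3, so processing vertices in that order labels each vertex after all of its successors.
4: no outgoing edge → L
8: W (go to 4, an L position)
2: W (go to 4, an L position)
6: W (go to 4, an L position)
7: W (go to 4, an L position)
9: W (go to 4, an L position)
5: W (go to 4, an L position)
1: W (go to 4, an L position)
10: L (options 2(W), 8(W) are all W)
3: W (go to 4, an L position)
The L vertices are 4, 10; that is 2 in all.

2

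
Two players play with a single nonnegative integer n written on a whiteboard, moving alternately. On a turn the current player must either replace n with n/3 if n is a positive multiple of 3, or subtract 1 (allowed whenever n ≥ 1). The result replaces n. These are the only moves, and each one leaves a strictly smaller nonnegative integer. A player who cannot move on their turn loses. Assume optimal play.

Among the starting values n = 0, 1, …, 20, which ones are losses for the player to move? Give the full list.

Label each position W (a win for the player to move) or L (a loss). A position with no legal move is L; any other position is W exactly when some move reaches an L, and L when every move reaches a W.
n=0: no move → L
n=1: W (go to 0, an L position)
n=2: L (sole option 1(W) is W)
n=3: W (go to 2, an L position)
n=4: L (sole option 3(W) is W)
n=5: W (go to 4, an L position)
n=6: W (go to 2, an L position)
n=7: L (sole option 6(W) is W)
n=8: W (go to 7, an L position)
n=9: L (options 3(W), 8(W) are all W)
n=10: W (go to 9, an L position)
n=11: L (sole option 10(W) is W)
n=12: W (go to 4, an L position)
n=13: L (sole option 12(W) is W)
n=14: W (go to 13, an L position)
n=15: L (options 5(W), 14(W) are all W)
n=16: W (go to 15, an L position)
n=17: L (sole option 16(W) is W)
n=18: W (go to 17, an L position)
n=19: L (sole option 18(W) is W)
n=20: W (go to 19, an L position)
The losing starting values of n are exactly the entries labelled L in this table (10 of them).

0, 2, 4, 7, 9, 11, 13, 15, 17, 19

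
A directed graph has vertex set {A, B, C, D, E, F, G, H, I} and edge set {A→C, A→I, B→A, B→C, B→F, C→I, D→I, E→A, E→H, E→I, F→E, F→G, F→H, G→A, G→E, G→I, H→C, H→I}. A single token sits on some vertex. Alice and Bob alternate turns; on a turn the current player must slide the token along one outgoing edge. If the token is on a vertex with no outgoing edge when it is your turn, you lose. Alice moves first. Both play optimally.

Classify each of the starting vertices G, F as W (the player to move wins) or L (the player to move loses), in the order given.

G: W, F: L

Work bottom-up. With no move the player to move loses. Otherwise the position is W if at least one move leads to an L position for the opponent, and L if every move leads to a W.
Every edge goes from a vertex to one that appears earlier in the order I, C, A, H, E, G, F, B, D, so processing vertices in that order labels each vertex after all of its successors.
I: no outgoing edge → L
C: can move to I, which is L ⇒ W
A: can move to I, which is L ⇒ W
H: can move to I, which is L ⇒ W
E: can move to I, which is L ⇒ W
G: can move to I, which is L ⇒ W
F: moves to G(W), E(W), H(W); every one is W ⇒ L
B: can move to F, which is L ⇒ W
D: can move to I, which is L ⇒ W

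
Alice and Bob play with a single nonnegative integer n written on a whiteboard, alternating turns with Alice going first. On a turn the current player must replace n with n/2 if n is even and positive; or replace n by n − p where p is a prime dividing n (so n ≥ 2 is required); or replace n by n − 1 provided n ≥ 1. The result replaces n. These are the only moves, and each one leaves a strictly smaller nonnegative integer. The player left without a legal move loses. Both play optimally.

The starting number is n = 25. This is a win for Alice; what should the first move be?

Work bottom-up. With no move the player to move loses. Otherwise the position is W if at least one move leads to an L position for the opponent, and L if every move leads to a W.
n=0: no move → L
n=1: →0(L), so W
n=2: →0(L), so W
n=3: →0(L), so W
n=4: →2(W), 3(W) — all W, so L
n=5: →0(L), so W
n=6: →4(L), so W
n=7: →0(L), so W
n=8: →4(L), so W
n=9: →6(W), 8(W) — all W, so L
n=10: →9(L), so W
n=11: →0(L), so W
n=12: →9(L), so W
n=13: →0(L), so W
n=14: →7(W), 12(W), 13(W) — all W, so L
n=15: →14(L), so W
n=16: →14(L), so W
n=17: →0(L), so W
n=18: →9(L), so W
n=19: →0(L), so W
n=20: →10(W), 15(W), 18(W), 19(W) — all W, so L
n=21: →14(L), so W
n=22: →20(L), so W
n=23: →0(L), so W
n=24: →12(W), 21(W), 22(W), 23(W) — all W, so L
n=25: →20(L), so W
From 25, the L positions reachable in one move are: 20, 24. Any move reaching one of these is winning.

Move to 20.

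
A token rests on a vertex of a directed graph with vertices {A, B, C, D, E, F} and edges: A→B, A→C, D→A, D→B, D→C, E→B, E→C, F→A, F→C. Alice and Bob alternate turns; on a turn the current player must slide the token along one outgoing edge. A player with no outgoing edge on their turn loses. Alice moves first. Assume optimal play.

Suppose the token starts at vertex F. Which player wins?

Alice wins.

Classify positions by backward induction: terminal positions (no move available) are L. From any other position, the mover wins iff some move reaches an L.
Every edge goes from a vertex to one that appears earlier in the order C, B, A, D, E, F, so processing vertices in that order labels each vertex after all of its successors.
C: no outgoing edge → L
B: no outgoing edge → L
A: →B(L), so W
D: →B(L), so W
E: →B(L), so W
F: →C(L), so W
The starting position F is W: Alice should move to C, handing over an L position.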